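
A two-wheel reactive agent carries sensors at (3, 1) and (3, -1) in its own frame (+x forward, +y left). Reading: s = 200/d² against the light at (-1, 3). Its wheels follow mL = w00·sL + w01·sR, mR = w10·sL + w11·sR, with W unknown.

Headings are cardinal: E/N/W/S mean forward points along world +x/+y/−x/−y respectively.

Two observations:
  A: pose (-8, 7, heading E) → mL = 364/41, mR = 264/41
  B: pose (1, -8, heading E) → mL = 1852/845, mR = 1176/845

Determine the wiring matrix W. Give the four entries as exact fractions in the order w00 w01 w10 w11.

1 1/2 1/2 1/2

obs A: pose=(-8,7,E) → sL=200/41, sR=8, mL=364/41, mR=264/41
obs B: pose=(1,-8,E) → sL=8/5, sR=200/169, mL=1852/845, mR=1176/845
sensor matrix S = [[200/41, 8], [8/5, 200/169]]; det S = -243456/34645
solve [mL_A; mL_B] = S·[w00; w01] and [mR_A; mR_B] = S·[w10; w11]:
  w00 = 1, w01 = 1/2, w10 = 1/2, w11 = 1/2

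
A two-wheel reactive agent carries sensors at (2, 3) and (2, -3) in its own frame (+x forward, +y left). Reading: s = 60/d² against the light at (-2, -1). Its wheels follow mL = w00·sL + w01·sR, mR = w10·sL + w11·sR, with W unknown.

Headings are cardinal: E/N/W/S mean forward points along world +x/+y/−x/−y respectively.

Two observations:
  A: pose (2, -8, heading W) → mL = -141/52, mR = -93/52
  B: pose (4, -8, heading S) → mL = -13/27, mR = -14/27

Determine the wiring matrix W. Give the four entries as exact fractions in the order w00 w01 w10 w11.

obs A: pose=(2,-8,W) → sL=15/26, sR=3, mL=-141/52, mR=-93/52
obs B: pose=(4,-8,S) → sL=10/27, sR=2/3, mL=-13/27, mR=-14/27
sensor matrix S = [[15/26, 3], [10/27, 2/3]]; det S = -85/117
solve [mL_A; mL_B] = S·[w00; w01] and [mR_A; mR_B] = S·[w10; w11]:
  w00 = 1/2, w01 = -1, w10 = -1/2, w11 = -1/2

1/2 -1 -1/2 -1/2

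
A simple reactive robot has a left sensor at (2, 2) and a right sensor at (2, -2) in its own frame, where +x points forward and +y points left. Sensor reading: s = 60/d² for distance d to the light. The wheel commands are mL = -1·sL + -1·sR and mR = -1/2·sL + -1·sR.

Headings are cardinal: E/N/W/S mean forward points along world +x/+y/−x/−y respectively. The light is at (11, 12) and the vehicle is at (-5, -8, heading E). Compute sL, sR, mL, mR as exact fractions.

3/26 3/34 -45/221 -129/884

left sensor world pos  = (-3, -6); dL² = 520
right sensor world pos = (-3, -10); dR² = 680
sL = 60/520 = 3/26
sR = 60/680 = 3/34
mL = -1·sL + -1·sR = -45/221
mR = -1/2·sL + -1·sR = -129/884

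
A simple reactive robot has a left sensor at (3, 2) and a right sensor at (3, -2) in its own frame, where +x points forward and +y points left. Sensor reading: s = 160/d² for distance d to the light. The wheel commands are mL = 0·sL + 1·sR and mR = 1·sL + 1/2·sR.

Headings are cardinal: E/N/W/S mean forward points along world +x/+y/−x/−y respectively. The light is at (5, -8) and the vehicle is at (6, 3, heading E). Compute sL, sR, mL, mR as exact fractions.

left sensor world pos  = (9, 5); dL² = 185
right sensor world pos = (9, 1); dR² = 97
sL = 160/185 = 32/37
sR = 160/97 = 160/97
mL = 0·sL + 1·sR = 160/97
mR = 1·sL + 1/2·sR = 6064/3589

32/37 160/97 160/97 6064/3589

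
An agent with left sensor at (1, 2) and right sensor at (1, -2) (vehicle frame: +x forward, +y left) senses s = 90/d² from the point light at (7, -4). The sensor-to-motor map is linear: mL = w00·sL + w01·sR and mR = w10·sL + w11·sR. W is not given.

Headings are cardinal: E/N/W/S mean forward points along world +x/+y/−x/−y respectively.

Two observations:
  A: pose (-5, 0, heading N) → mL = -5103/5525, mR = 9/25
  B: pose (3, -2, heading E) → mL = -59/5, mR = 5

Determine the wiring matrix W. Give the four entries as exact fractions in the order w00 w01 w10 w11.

-1/2 -1 0 1/2

obs A: pose=(-5,0,N) → sL=90/221, sR=18/25, mL=-5103/5525, mR=9/25
obs B: pose=(3,-2,E) → sL=18/5, sR=10, mL=-59/5, mR=5
sensor matrix S = [[90/221, 18/25], [18/5, 10]]; det S = 40896/27625
solve [mL_A; mL_B] = S·[w00; w01] and [mR_A; mR_B] = S·[w10; w11]:
  w00 = -1/2, w01 = -1, w10 = 0, w11 = 1/2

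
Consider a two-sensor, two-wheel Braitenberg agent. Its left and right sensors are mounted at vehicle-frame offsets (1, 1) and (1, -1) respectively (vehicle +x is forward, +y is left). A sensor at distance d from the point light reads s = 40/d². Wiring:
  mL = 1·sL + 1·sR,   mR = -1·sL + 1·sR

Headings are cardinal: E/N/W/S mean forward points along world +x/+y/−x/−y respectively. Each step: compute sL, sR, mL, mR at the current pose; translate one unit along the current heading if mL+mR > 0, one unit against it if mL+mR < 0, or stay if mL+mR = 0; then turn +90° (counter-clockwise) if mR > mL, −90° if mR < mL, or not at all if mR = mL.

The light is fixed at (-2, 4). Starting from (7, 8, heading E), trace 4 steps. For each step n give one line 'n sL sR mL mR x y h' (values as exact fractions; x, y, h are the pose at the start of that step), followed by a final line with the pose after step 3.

n=0: pose=(7,8,E); sL=8/25, sR=40/109; mL=1872/2725, mR=128/2725; mL+mR=80/109 → advance +1; mR−mL=-16/25 → turn -1·90°
n=1: pose=(8,8,S); sL=4/13, sR=4/9; mL=88/117, mR=16/117; mL+mR=8/9 → advance +1; mR−mL=-8/13 → turn -1·90°
n=2: pose=(8,7,W); sL=8/17, sR=40/97; mL=1456/1649, mR=-96/1649; mL+mR=80/97 → advance +1; mR−mL=-16/17 → turn -1·90°
n=3: pose=(7,7,N); sL=1/2, sR=10/29; mL=49/58, mR=-9/58; mL+mR=20/29 → advance +1; mR−mL=-1 → turn -1·90°

0 8/25 40/109 1872/2725 128/2725 7 8 E
1 4/13 4/9 88/117 16/117 8 8 S
2 8/17 40/97 1456/1649 -96/1649 8 7 W
3 1/2 10/29 49/58 -9/58 7 7 N
final 7 8 E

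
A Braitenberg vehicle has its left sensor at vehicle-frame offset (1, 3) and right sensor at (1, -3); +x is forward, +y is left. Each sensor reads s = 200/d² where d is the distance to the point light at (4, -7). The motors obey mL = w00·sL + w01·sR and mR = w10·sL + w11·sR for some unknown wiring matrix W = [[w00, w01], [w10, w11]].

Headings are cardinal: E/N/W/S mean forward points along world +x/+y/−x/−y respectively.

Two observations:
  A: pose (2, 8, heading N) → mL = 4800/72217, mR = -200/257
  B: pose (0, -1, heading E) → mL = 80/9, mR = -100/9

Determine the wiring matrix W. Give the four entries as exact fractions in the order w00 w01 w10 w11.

-1 1 0 -1

obs A: pose=(2,8,N) → sL=200/281, sR=200/257, mL=4800/72217, mR=-200/257
obs B: pose=(0,-1,E) → sL=20/9, sR=100/9, mL=80/9, mR=-100/9
sensor matrix S = [[200/281, 200/257], [20/9, 100/9]]; det S = 4016000/649953
solve [mL_A; mL_B] = S·[w00; w01] and [mR_A; mR_B] = S·[w10; w11]:
  w00 = -1, w01 = 1, w10 = 0, w11 = -1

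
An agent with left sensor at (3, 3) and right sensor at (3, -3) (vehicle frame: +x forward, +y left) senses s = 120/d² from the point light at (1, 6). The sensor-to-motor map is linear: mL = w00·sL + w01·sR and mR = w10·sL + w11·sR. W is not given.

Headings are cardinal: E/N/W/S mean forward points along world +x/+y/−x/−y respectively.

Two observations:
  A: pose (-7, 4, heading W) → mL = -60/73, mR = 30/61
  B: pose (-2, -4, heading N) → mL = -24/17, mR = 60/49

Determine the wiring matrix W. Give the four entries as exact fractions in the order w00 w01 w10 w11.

obs A: pose=(-7,4,W) → sL=60/73, sR=60/61, mL=-60/73, mR=30/61
obs B: pose=(-2,-4,N) → sL=24/17, sR=120/49, mL=-24/17, mR=60/49
sensor matrix S = [[60/73, 60/61], [24/17, 120/49]]; det S = 2315520/3709349
solve [mL_A; mL_B] = S·[w00; w01] and [mR_A; mR_B] = S·[w10; w11]:
  w00 = -1, w01 = 0, w10 = 0, w11 = 1/2

-1 0 0 1/2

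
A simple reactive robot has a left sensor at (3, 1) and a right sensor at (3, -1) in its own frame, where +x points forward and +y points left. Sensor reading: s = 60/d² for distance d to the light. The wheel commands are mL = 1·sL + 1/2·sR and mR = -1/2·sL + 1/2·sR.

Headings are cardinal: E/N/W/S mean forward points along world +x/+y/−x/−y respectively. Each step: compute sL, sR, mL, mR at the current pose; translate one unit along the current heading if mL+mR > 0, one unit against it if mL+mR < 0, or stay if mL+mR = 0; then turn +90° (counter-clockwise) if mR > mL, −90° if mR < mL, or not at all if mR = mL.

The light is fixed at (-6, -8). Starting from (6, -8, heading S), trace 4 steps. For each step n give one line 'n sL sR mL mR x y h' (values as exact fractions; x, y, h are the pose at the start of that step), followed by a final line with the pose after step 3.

n=0: pose=(6,-8,S); sL=30/89, sR=6/13; mL=657/1157, mR=72/1157; mL+mR=729/1157 → advance +1; mR−mL=-45/89 → turn -1·90°
n=1: pose=(6,-9,W); sL=12/17, sR=20/27; mL=494/459, mR=8/459; mL+mR=502/459 → advance +1; mR−mL=-18/17 → turn -1·90°
n=2: pose=(5,-9,N); sL=15/26, sR=15/37; mL=375/481, mR=-165/1924; mL+mR=1335/1924 → advance +1; mR−mL=-45/52 → turn -1·90°
n=3: pose=(5,-8,E); sL=60/197, sR=60/197; mL=90/197, mR=0; mL+mR=90/197 → advance +1; mR−mL=-90/197 → turn -1·90°

0 30/89 6/13 657/1157 72/1157 6 -8 S
1 12/17 20/27 494/459 8/459 6 -9 W
2 15/26 15/37 375/481 -165/1924 5 -9 N
3 60/197 60/197 90/197 0 5 -8 E
final 6 -8 S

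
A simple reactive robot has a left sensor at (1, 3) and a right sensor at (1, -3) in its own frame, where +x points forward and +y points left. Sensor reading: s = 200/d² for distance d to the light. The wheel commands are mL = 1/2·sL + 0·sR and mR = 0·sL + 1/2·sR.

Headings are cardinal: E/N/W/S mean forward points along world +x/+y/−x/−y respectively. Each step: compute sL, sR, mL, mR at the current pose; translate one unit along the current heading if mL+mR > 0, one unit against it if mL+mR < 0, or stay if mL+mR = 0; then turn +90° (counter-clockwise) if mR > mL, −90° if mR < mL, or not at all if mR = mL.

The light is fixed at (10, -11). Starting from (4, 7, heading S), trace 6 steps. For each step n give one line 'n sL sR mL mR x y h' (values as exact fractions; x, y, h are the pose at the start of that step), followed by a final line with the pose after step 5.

n=0: pose=(4,7,S); sL=100/149, sR=20/37; mL=50/149, mR=10/37; mL+mR=3340/5513 → advance +1; mR−mL=-360/5513 → turn -1·90°
n=1: pose=(4,6,W); sL=40/49, sR=200/449; mL=20/49, mR=100/449; mL+mR=13880/22001 → advance +1; mR−mL=-4080/22001 → turn -1·90°
n=2: pose=(3,6,N); sL=25/53, sR=10/17; mL=25/106, mR=5/17; mL+mR=955/1802 → advance +1; mR−mL=105/1802 → turn +1·90°
n=3: pose=(3,7,W); sL=200/289, sR=40/101; mL=100/289, mR=20/101; mL+mR=15880/29189 → advance +1; mR−mL=-4320/29189 → turn -1·90°
n=4: pose=(2,7,N); sL=100/241, sR=100/193; mL=50/241, mR=50/193; mL+mR=21700/46513 → advance +1; mR−mL=2400/46513 → turn +1·90°
n=5: pose=(2,8,W); sL=200/337, sR=40/113; mL=100/337, mR=20/113; mL+mR=18040/38081 → advance +1; mR−mL=-4560/38081 → turn -1·90°

0 100/149 20/37 50/149 10/37 4 7 S
1 40/49 200/449 20/49 100/449 4 6 W
2 25/53 10/17 25/106 5/17 3 6 N
3 200/289 40/101 100/289 20/101 3 7 W
4 100/241 100/193 50/241 50/193 2 7 N
5 200/337 40/113 100/337 20/113 2 8 W
final 1 8 N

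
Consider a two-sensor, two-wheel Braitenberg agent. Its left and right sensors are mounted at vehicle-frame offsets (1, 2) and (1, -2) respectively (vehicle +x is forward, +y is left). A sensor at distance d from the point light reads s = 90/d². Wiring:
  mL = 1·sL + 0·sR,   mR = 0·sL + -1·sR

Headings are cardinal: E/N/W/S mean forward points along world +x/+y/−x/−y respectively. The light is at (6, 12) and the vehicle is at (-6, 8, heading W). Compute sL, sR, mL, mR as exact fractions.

18/41 90/173 18/41 -90/173

left sensor world pos  = (-7, 6); dL² = 205
right sensor world pos = (-7, 10); dR² = 173
sL = 90/205 = 18/41
sR = 90/173 = 90/173
mL = 1·sL + 0·sR = 18/41
mR = 0·sL + -1·sR = -90/173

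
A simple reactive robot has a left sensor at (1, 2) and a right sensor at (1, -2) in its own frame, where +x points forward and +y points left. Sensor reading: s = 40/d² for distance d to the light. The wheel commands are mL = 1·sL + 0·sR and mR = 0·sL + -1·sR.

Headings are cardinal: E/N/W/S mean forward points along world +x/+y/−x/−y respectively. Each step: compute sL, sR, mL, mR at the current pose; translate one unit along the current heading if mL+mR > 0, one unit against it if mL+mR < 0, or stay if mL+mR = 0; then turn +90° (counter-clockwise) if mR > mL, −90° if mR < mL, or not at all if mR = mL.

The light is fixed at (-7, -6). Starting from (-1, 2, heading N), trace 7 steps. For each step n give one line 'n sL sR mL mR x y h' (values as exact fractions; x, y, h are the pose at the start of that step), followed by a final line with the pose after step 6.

0 40/97 8/29 40/97 -8/29 -1 2 N
1 4/17 20/49 4/17 -20/49 -1 3 E
2 40/113 40/73 40/113 -40/73 -2 3 S
3 1/2 1/4 1/2 -1/4 -2 4 W
4 8/25 40/157 8/25 -40/157 -3 4 N
5 20/97 20/53 20/97 -20/53 -3 5 E
6 8/25 40/101 8/25 -40/101 -4 5 S
final -4 6 W

n=0: pose=(-1,2,N); sL=40/97, sR=8/29; mL=40/97, mR=-8/29; mL+mR=384/2813 → advance +1; mR−mL=-1936/2813 → turn -1·90°
n=1: pose=(-1,3,E); sL=4/17, sR=20/49; mL=4/17, mR=-20/49; mL+mR=-144/833 → advance -1; mR−mL=-536/833 → turn -1·90°
n=2: pose=(-2,3,S); sL=40/113, sR=40/73; mL=40/113, mR=-40/73; mL+mR=-1600/8249 → advance -1; mR−mL=-7440/8249 → turn -1·90°
n=3: pose=(-2,4,W); sL=1/2, sR=1/4; mL=1/2, mR=-1/4; mL+mR=1/4 → advance +1; mR−mL=-3/4 → turn -1·90°
n=4: pose=(-3,4,N); sL=8/25, sR=40/157; mL=8/25, mR=-40/157; mL+mR=256/3925 → advance +1; mR−mL=-2256/3925 → turn -1·90°
n=5: pose=(-3,5,E); sL=20/97, sR=20/53; mL=20/97, mR=-20/53; mL+mR=-880/5141 → advance -1; mR−mL=-3000/5141 → turn -1·90°
n=6: pose=(-4,5,S); sL=8/25, sR=40/101; mL=8/25, mR=-40/101; mL+mR=-192/2525 → advance -1; mR−mL=-1808/2525 → turn -1·90°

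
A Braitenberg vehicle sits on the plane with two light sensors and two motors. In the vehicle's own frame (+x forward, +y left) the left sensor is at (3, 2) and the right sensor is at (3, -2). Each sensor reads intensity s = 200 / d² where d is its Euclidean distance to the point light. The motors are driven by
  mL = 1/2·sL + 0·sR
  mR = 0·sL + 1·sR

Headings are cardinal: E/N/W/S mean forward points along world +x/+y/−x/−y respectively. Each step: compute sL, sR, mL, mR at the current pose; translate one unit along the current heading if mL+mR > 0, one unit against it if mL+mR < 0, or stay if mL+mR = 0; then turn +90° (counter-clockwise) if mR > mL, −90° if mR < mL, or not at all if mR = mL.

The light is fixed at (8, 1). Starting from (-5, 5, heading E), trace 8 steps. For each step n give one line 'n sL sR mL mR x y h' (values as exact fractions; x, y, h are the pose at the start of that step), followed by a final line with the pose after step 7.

0 25/17 25/13 25/34 25/13 -5 5 E
1 40/49 200/149 20/49 200/149 -4 5 N
2 100/117 100/137 50/117 100/137 -4 6 W
3 8/5 200/229 4/5 200/229 -5 6 S
4 25/17 25/13 25/34 25/13 -5 5 E
5 40/49 200/149 20/49 200/149 -4 5 N
6 100/117 100/137 50/117 100/137 -4 6 W
7 8/5 200/229 4/5 200/229 -5 6 S
final -5 5 E

n=0: pose=(-5,5,E); sL=25/17, sR=25/13; mL=25/34, mR=25/13; mL+mR=1175/442 → advance +1; mR−mL=525/442 → turn +1·90°
n=1: pose=(-4,5,N); sL=40/49, sR=200/149; mL=20/49, mR=200/149; mL+mR=12780/7301 → advance +1; mR−mL=6820/7301 → turn +1·90°
n=2: pose=(-4,6,W); sL=100/117, sR=100/137; mL=50/117, mR=100/137; mL+mR=18550/16029 → advance +1; mR−mL=4850/16029 → turn +1·90°
n=3: pose=(-5,6,S); sL=8/5, sR=200/229; mL=4/5, mR=200/229; mL+mR=1916/1145 → advance +1; mR−mL=84/1145 → turn +1·90°
n=4: pose=(-5,5,E); sL=25/17, sR=25/13; mL=25/34, mR=25/13; mL+mR=1175/442 → advance +1; mR−mL=525/442 → turn +1·90°
n=5: pose=(-4,5,N); sL=40/49, sR=200/149; mL=20/49, mR=200/149; mL+mR=12780/7301 → advance +1; mR−mL=6820/7301 → turn +1·90°
n=6: pose=(-4,6,W); sL=100/117, sR=100/137; mL=50/117, mR=100/137; mL+mR=18550/16029 → advance +1; mR−mL=4850/16029 → turn +1·90°
n=7: pose=(-5,6,S); sL=8/5, sR=200/229; mL=4/5, mR=200/229; mL+mR=1916/1145 → advance +1; mR−mL=84/1145 → turn +1·90°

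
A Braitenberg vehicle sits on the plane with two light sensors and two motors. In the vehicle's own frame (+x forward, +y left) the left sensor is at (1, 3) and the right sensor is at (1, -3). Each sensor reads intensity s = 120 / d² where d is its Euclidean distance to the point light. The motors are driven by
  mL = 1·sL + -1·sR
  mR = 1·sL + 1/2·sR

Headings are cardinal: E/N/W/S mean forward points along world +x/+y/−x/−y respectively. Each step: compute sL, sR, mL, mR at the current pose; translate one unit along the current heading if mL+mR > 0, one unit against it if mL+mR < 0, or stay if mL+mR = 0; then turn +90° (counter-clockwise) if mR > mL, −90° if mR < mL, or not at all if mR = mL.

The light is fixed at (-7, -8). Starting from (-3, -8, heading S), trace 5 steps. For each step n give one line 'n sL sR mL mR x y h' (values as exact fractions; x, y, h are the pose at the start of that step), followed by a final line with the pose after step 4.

n=0: pose=(-3,-8,S); sL=12/5, sR=60; mL=-288/5, mR=162/5; mL+mR=-126/5 → advance -1; mR−mL=90 → turn +1·90°
n=1: pose=(-3,-7,E); sL=120/41, sR=120/29; mL=-1440/1189, mR=5940/1189; mL+mR=4500/1189 → advance +1; mR−mL=180/29 → turn +1·90°
n=2: pose=(-2,-7,N); sL=15, sR=30/17; mL=225/17, mR=270/17; mL+mR=495/17 → advance +1; mR−mL=45/17 → turn +1·90°
n=3: pose=(-2,-6,W); sL=120/17, sR=120/41; mL=2880/697, mR=5940/697; mL+mR=8820/697 → advance +1; mR−mL=180/41 → turn +1·90°
n=4: pose=(-3,-6,S); sL=12/5, sR=60; mL=-288/5, mR=162/5; mL+mR=-126/5 → advance -1; mR−mL=90 → turn +1·90°

0 12/5 60 -288/5 162/5 -3 -8 S
1 120/41 120/29 -1440/1189 5940/1189 -3 -7 E
2 15 30/17 225/17 270/17 -2 -7 N
3 120/17 120/41 2880/697 5940/697 -2 -6 W
4 12/5 60 -288/5 162/5 -3 -6 S
final -3 -5 E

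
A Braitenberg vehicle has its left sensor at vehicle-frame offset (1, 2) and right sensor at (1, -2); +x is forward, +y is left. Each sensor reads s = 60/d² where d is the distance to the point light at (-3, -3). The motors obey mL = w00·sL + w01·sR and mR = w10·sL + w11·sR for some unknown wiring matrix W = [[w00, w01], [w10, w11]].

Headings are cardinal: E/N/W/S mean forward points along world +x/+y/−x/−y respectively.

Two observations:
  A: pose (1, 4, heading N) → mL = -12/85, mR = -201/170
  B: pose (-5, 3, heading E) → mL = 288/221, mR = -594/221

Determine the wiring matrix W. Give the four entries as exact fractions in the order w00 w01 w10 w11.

obs A: pose=(1,4,N) → sL=15/17, sR=3/5, mL=-12/85, mR=-201/170
obs B: pose=(-5,3,E) → sL=12/13, sR=60/17, mL=288/221, mR=-594/221
sensor matrix S = [[15/17, 3/5], [12/13, 60/17]]; det S = 48096/18785
solve [mL_A; mL_B] = S·[w00; w01] and [mR_A; mR_B] = S·[w10; w11]:
  w00 = -1/2, w01 = 1/2, w10 = -1, w11 = -1/2

-1/2 1/2 -1 -1/2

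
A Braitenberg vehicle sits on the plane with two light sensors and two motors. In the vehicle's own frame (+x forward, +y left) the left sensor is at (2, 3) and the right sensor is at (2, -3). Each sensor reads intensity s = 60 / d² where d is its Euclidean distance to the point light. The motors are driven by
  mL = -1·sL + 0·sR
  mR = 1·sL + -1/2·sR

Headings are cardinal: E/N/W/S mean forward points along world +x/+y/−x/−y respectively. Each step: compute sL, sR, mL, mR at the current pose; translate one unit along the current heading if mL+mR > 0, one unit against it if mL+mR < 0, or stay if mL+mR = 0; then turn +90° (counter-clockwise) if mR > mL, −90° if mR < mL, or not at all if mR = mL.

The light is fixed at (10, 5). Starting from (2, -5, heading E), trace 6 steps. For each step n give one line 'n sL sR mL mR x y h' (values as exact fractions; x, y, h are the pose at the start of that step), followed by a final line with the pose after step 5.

n=0: pose=(2,-5,E); sL=12/17, sR=12/41; mL=-12/17, mR=390/697; mL+mR=-6/41 → advance -1; mR−mL=882/697 → turn +1·90°
n=1: pose=(1,-5,N); sL=15/52, sR=3/5; mL=-15/52, mR=-3/260; mL+mR=-3/10 → advance -1; mR−mL=18/65 → turn +1·90°
n=2: pose=(1,-6,W); sL=60/317, sR=12/37; mL=-60/317, mR=318/11729; mL+mR=-6/37 → advance -1; mR−mL=2538/11729 → turn +1·90°
n=3: pose=(2,-6,S); sL=30/97, sR=6/29; mL=-30/97, mR=579/2813; mL+mR=-3/29 → advance -1; mR−mL=1449/2813 → turn +1·90°
n=4: pose=(2,-5,E); sL=12/17, sR=12/41; mL=-12/17, mR=390/697; mL+mR=-6/41 → advance -1; mR−mL=882/697 → turn +1·90°
n=5: pose=(1,-5,N); sL=15/52, sR=3/5; mL=-15/52, mR=-3/260; mL+mR=-3/10 → advance -1; mR−mL=18/65 → turn +1·90°

0 12/17 12/41 -12/17 390/697 2 -5 E
1 15/52 3/5 -15/52 -3/260 1 -5 N
2 60/317 12/37 -60/317 318/11729 1 -6 W
3 30/97 6/29 -30/97 579/2813 2 -6 S
4 12/17 12/41 -12/17 390/697 2 -5 E
5 15/52 3/5 -15/52 -3/260 1 -5 N
final 1 -6 W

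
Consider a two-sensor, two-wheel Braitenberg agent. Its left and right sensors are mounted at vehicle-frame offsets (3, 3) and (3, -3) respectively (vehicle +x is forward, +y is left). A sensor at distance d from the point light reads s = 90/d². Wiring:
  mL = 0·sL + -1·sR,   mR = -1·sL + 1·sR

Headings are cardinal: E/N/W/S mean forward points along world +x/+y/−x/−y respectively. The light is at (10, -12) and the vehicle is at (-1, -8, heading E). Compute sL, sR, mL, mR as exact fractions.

90/113 18/13 -18/13 864/1469

left sensor world pos  = (2, -5); dL² = 113
right sensor world pos = (2, -11); dR² = 65
sL = 90/113 = 90/113
sR = 90/65 = 18/13
mL = 0·sL + -1·sR = -18/13
mR = -1·sL + 1·sR = 864/1469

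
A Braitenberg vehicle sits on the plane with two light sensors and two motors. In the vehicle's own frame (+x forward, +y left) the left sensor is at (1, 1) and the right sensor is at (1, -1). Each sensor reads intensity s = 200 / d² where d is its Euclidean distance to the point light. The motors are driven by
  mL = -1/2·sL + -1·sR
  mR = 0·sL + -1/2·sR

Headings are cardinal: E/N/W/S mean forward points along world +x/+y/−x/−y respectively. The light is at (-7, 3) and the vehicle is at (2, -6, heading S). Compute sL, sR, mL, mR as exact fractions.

left sensor world pos  = (3, -7); dL² = 200
right sensor world pos = (1, -7); dR² = 164
sL = 200/200 = 1
sR = 200/164 = 50/41
mL = -1/2·sL + -1·sR = -141/82
mR = 0·sL + -1/2·sR = -25/41

1 50/41 -141/82 -25/41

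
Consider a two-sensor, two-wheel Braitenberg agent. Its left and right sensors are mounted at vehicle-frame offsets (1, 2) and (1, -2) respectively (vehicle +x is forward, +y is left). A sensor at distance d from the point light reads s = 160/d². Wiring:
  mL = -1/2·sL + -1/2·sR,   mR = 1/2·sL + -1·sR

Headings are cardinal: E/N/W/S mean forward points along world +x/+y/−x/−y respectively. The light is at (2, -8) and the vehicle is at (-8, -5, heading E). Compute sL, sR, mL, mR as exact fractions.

left sensor world pos  = (-7, -3); dL² = 106
right sensor world pos = (-7, -7); dR² = 82
sL = 160/106 = 80/53
sR = 160/82 = 80/41
mL = -1/2·sL + -1/2·sR = -3760/2173
mR = 1/2·sL + -1·sR = -2600/2173

80/53 80/41 -3760/2173 -2600/2173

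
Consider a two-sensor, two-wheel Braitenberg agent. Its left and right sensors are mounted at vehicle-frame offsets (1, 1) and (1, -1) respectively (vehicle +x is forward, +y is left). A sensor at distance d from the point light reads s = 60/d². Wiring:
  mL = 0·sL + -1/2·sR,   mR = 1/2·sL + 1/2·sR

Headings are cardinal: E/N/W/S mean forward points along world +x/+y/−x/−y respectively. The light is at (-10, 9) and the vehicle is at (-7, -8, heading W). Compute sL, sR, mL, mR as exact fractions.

15/82 3/13 -3/26 441/2132

left sensor world pos  = (-8, -9); dL² = 328
right sensor world pos = (-8, -7); dR² = 260
sL = 60/328 = 15/82
sR = 60/260 = 3/13
mL = 0·sL + -1/2·sR = -3/26
mR = 1/2·sL + 1/2·sR = 441/2132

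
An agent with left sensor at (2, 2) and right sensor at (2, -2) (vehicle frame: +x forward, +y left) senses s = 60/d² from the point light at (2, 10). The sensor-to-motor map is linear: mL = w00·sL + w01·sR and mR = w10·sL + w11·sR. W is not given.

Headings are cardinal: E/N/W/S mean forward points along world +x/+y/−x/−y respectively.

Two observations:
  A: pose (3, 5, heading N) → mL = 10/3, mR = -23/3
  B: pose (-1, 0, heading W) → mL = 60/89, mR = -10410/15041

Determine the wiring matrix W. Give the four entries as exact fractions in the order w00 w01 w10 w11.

obs A: pose=(3,5,N) → sL=6, sR=10/3, mL=10/3, mR=-23/3
obs B: pose=(-1,0,W) → sL=60/169, sR=60/89, mL=60/89, mR=-10410/15041
sensor matrix S = [[6, 10/3], [60/169, 60/89]]; det S = 43040/15041
solve [mL_A; mL_B] = S·[w00; w01] and [mR_A; mR_B] = S·[w10; w11]:
  w00 = 0, w01 = 1, w10 = -1, w11 = -1/2

0 1 -1 -1/2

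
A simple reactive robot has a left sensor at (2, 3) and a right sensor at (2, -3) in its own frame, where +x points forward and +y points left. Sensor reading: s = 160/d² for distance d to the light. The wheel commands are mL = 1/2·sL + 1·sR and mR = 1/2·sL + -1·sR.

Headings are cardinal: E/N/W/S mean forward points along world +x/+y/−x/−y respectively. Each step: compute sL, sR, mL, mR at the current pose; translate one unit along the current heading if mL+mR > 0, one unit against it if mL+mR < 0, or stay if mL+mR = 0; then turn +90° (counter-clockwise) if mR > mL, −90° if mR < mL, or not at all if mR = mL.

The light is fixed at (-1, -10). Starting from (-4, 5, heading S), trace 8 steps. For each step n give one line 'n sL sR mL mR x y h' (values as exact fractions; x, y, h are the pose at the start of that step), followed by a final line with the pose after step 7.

n=0: pose=(-4,5,S); sL=160/169, sR=32/41; mL=8688/6929, mR=-2128/6929; mL+mR=160/169 → advance +1; mR−mL=-64/41 → turn -1·90°
n=1: pose=(-4,4,W); sL=80/73, sR=80/157; mL=12120/11461, mR=440/11461; mL+mR=80/73 → advance +1; mR−mL=-160/157 → turn -1·90°
n=2: pose=(-5,4,N); sL=32/61, sR=160/257; mL=13872/15677, mR=-5648/15677; mL+mR=32/61 → advance +1; mR−mL=-320/257 → turn -1·90°
n=3: pose=(-5,5,E); sL=20/41, sR=40/37; mL=2010/1517, mR=-1270/1517; mL+mR=20/41 → advance +1; mR−mL=-80/37 → turn -1·90°
n=4: pose=(-4,5,S); sL=160/169, sR=32/41; mL=8688/6929, mR=-2128/6929; mL+mR=160/169 → advance +1; mR−mL=-64/41 → turn -1·90°
n=5: pose=(-4,4,W); sL=80/73, sR=80/157; mL=12120/11461, mR=440/11461; mL+mR=80/73 → advance +1; mR−mL=-160/157 → turn -1·90°
n=6: pose=(-5,4,N); sL=32/61, sR=160/257; mL=13872/15677, mR=-5648/15677; mL+mR=32/61 → advance +1; mR−mL=-320/257 → turn -1·90°
n=7: pose=(-5,5,E); sL=20/41, sR=40/37; mL=2010/1517, mR=-1270/1517; mL+mR=20/41 → advance +1; mR−mL=-80/37 → turn -1·90°

0 160/169 32/41 8688/6929 -2128/6929 -4 5 S
1 80/73 80/157 12120/11461 440/11461 -4 4 W
2 32/61 160/257 13872/15677 -5648/15677 -5 4 N
3 20/41 40/37 2010/1517 -1270/1517 -5 5 E
4 160/169 32/41 8688/6929 -2128/6929 -4 5 S
5 80/73 80/157 12120/11461 440/11461 -4 4 W
6 32/61 160/257 13872/15677 -5648/15677 -5 4 N
7 20/41 40/37 2010/1517 -1270/1517 -5 5 E
final -4 5 S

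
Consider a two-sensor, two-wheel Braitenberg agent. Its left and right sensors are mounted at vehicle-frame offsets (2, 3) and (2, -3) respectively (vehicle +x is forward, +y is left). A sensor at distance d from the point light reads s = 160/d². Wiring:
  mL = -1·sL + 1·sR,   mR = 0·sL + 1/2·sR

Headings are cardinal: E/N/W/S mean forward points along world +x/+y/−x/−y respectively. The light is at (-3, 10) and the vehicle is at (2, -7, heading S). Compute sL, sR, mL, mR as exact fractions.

32/85 32/73 384/6205 16/73

left sensor world pos  = (5, -9); dL² = 425
right sensor world pos = (-1, -9); dR² = 365
sL = 160/425 = 32/85
sR = 160/365 = 32/73
mL = -1·sL + 1·sR = 384/6205
mR = 0·sL + 1/2·sR = 16/73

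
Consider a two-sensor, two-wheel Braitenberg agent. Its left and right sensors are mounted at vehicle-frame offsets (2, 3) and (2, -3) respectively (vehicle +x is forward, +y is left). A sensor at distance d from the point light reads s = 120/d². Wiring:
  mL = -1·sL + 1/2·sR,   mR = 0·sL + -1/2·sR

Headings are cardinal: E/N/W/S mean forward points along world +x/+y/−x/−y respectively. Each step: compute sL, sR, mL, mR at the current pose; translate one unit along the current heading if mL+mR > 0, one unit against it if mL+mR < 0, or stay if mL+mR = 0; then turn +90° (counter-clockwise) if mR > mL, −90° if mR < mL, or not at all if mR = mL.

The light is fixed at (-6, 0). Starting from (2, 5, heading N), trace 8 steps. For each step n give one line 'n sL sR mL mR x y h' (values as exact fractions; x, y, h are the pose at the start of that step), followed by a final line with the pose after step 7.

0 60/37 12/17 -798/629 -6/17 2 5 N
1 120/37 24/17 -1596/629 -12/17 2 4 W
2 30/37 3 51/74 -3/2 3 4 S
3 120/53 120/113 -10380/5989 -60/113 3 5 W
4 60/89 60/29 930/2581 -30/29 4 5 S
5 120/73 24/29 -2604/2117 -12/29 4 6 W
6 30/53 3/2 39/212 -3/4 5 6 S
7 120/97 120/181 -15900/17557 -60/181 5 7 W
final 6 7 S

n=0: pose=(2,5,N); sL=60/37, sR=12/17; mL=-798/629, mR=-6/17; mL+mR=-60/37 → advance -1; mR−mL=576/629 → turn +1·90°
n=1: pose=(2,4,W); sL=120/37, sR=24/17; mL=-1596/629, mR=-12/17; mL+mR=-120/37 → advance -1; mR−mL=1152/629 → turn +1·90°
n=2: pose=(3,4,S); sL=30/37, sR=3; mL=51/74, mR=-3/2; mL+mR=-30/37 → advance -1; mR−mL=-81/37 → turn -1·90°
n=3: pose=(3,5,W); sL=120/53, sR=120/113; mL=-10380/5989, mR=-60/113; mL+mR=-120/53 → advance -1; mR−mL=7200/5989 → turn +1·90°
n=4: pose=(4,5,S); sL=60/89, sR=60/29; mL=930/2581, mR=-30/29; mL+mR=-60/89 → advance -1; mR−mL=-3600/2581 → turn -1·90°
n=5: pose=(4,6,W); sL=120/73, sR=24/29; mL=-2604/2117, mR=-12/29; mL+mR=-120/73 → advance -1; mR−mL=1728/2117 → turn +1·90°
n=6: pose=(5,6,S); sL=30/53, sR=3/2; mL=39/212, mR=-3/4; mL+mR=-30/53 → advance -1; mR−mL=-99/106 → turn -1·90°
n=7: pose=(5,7,W); sL=120/97, sR=120/181; mL=-15900/17557, mR=-60/181; mL+mR=-120/97 → advance -1; mR−mL=10080/17557 → turn +1·90°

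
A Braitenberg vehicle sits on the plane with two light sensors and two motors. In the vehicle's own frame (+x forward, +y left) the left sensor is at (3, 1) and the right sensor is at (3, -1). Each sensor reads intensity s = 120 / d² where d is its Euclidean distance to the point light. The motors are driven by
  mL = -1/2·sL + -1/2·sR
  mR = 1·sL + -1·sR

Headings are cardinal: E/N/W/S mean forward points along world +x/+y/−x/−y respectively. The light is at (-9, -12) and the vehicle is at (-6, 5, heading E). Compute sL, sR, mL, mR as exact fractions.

1/3 30/73 -163/438 -17/219

left sensor world pos  = (-3, 6); dL² = 360
right sensor world pos = (-3, 4); dR² = 292
sL = 120/360 = 1/3
sR = 120/292 = 30/73
mL = -1/2·sL + -1/2·sR = -163/438
mR = 1·sL + -1·sR = -17/219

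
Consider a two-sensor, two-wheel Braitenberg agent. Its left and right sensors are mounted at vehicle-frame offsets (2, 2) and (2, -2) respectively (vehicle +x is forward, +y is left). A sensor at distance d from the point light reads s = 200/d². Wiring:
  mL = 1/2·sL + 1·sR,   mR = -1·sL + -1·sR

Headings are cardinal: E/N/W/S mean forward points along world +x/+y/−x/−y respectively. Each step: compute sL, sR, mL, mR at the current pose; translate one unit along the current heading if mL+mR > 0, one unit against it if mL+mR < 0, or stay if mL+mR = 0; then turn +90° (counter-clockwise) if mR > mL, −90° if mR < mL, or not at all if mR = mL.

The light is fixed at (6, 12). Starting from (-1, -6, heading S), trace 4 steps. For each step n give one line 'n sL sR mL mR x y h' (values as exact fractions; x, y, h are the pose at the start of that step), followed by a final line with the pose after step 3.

0 8/17 200/481 5324/8177 -7248/8177 -1 -6 S
1 100/221 100/153 1750/1989 -2200/1989 -1 -5 W
2 200/289 200/241 81900/69649 -106000/69649 0 -5 N
3 25/34 25/52 375/442 -1075/884 0 -6 E
final -1 -6 S

n=0: pose=(-1,-6,S); sL=8/17, sR=200/481; mL=5324/8177, mR=-7248/8177; mL+mR=-4/17 → advance -1; mR−mL=-12572/8177 → turn -1·90°
n=1: pose=(-1,-5,W); sL=100/221, sR=100/153; mL=1750/1989, mR=-2200/1989; mL+mR=-50/221 → advance -1; mR−mL=-3950/1989 → turn -1·90°
n=2: pose=(0,-5,N); sL=200/289, sR=200/241; mL=81900/69649, mR=-106000/69649; mL+mR=-100/289 → advance -1; mR−mL=-187900/69649 → turn -1·90°
n=3: pose=(0,-6,E); sL=25/34, sR=25/52; mL=375/442, mR=-1075/884; mL+mR=-25/68 → advance -1; mR−mL=-1825/884 → turn -1·90°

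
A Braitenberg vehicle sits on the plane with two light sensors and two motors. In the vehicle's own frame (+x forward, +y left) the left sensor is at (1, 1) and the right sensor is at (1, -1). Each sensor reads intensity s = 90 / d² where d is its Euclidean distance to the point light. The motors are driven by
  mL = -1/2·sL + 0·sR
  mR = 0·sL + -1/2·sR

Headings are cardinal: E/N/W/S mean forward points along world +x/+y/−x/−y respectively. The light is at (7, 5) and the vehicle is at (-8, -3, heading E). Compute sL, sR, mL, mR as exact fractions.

left sensor world pos  = (-7, -2); dL² = 245
right sensor world pos = (-7, -4); dR² = 277
sL = 90/245 = 18/49
sR = 90/277 = 90/277
mL = -1/2·sL + 0·sR = -9/49
mR = 0·sL + -1/2·sR = -45/277

18/49 90/277 -9/49 -45/277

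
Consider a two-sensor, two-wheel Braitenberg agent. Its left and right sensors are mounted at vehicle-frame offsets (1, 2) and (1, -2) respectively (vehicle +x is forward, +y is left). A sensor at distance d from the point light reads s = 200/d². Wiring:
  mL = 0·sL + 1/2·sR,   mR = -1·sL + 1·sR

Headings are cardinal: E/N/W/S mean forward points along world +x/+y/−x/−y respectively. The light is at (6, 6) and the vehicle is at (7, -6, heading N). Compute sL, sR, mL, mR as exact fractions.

left sensor world pos  = (5, -5); dL² = 122
right sensor world pos = (9, -5); dR² = 130
sL = 200/122 = 100/61
sR = 200/130 = 20/13
mL = 0·sL + 1/2·sR = 10/13
mR = -1·sL + 1·sR = -80/793

100/61 20/13 10/13 -80/793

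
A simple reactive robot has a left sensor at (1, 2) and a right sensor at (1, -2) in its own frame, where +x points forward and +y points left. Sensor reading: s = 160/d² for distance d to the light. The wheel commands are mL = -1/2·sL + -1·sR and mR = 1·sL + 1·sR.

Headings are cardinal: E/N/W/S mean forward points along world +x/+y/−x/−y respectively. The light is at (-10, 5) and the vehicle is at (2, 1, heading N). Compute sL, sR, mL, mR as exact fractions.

160/109 32/41 -6768/4469 10048/4469

left sensor world pos  = (0, 2); dL² = 109
right sensor world pos = (4, 2); dR² = 205
sL = 160/109 = 160/109
sR = 160/205 = 32/41
mL = -1/2·sL + -1·sR = -6768/4469
mR = 1·sL + 1·sR = 10048/4469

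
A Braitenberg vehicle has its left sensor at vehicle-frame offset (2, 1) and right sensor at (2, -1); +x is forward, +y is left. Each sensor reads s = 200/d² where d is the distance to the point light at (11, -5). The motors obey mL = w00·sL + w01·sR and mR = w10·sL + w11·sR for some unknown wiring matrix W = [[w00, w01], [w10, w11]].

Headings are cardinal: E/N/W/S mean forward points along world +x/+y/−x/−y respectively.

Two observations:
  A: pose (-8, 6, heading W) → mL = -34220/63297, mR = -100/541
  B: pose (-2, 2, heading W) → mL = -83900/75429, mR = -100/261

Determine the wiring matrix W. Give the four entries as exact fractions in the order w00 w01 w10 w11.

obs A: pose=(-8,6,W) → sL=200/541, sR=40/117, mL=-34220/63297, mR=-100/541
obs B: pose=(-2,2,W) → sL=200/261, sR=200/289, mL=-83900/75429, mR=-100/261
sensor matrix S = [[200/541, 40/117], [200/261, 200/289]]; det S = -29312000/4774429413
solve [mL_A; mL_B] = S·[w00; w01] and [mR_A; mR_B] = S·[w10; w11]:
  w00 = -1, w01 = -1/2, w10 = -1/2, w11 = 0

-1 -1/2 -1/2 0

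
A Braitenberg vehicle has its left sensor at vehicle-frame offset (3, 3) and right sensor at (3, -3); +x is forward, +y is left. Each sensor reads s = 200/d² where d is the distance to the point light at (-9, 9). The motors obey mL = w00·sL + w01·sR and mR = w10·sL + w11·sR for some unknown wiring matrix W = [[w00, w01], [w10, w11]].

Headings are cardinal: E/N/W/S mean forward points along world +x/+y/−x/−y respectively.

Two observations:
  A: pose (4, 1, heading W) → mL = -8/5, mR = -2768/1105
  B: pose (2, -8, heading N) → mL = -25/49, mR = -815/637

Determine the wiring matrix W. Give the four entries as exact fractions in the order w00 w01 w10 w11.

obs A: pose=(4,1,W) → sL=200/221, sR=8/5, mL=-8/5, mR=-2768/1105
obs B: pose=(2,-8,N) → sL=10/13, sR=25/49, mL=-25/49, mR=-815/637
sensor matrix S = [[200/221, 8/5], [10/13, 25/49]]; det S = -8328/10829
solve [mL_A; mL_B] = S·[w00; w01] and [mR_A; mR_B] = S·[w10; w11]:
  w00 = 0, w01 = -1, w10 = -1, w11 = -1

0 -1 -1 -1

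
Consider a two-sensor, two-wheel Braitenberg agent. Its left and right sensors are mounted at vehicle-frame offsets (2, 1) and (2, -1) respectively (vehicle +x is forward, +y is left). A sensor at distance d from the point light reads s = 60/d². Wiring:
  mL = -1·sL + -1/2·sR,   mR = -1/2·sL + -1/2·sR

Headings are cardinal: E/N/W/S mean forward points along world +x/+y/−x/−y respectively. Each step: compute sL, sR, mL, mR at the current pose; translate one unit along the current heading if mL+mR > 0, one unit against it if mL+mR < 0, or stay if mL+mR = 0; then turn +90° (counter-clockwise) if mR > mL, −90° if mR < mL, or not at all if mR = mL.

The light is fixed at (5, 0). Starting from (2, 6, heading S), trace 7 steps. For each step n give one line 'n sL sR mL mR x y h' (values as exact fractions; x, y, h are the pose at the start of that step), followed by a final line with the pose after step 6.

0 3 15/8 -63/16 -39/16 2 6 S
1 12/13 60/37 -834/481 -612/481 2 7 E
2 30/53 2/3 -143/159 -98/159 1 7 N
3 60/61 12/17 -1386/1037 -876/1037 1 6 W
4 3 15/8 -63/16 -39/16 2 6 S
5 12/13 60/37 -834/481 -612/481 2 7 E
6 30/53 2/3 -143/159 -98/159 1 7 N
final 1 6 W

n=0: pose=(2,6,S); sL=3, sR=15/8; mL=-63/16, mR=-39/16; mL+mR=-51/8 → advance -1; mR−mL=3/2 → turn +1·90°
n=1: pose=(2,7,E); sL=12/13, sR=60/37; mL=-834/481, mR=-612/481; mL+mR=-1446/481 → advance -1; mR−mL=6/13 → turn +1·90°
n=2: pose=(1,7,N); sL=30/53, sR=2/3; mL=-143/159, mR=-98/159; mL+mR=-241/159 → advance -1; mR−mL=15/53 → turn +1·90°
n=3: pose=(1,6,W); sL=60/61, sR=12/17; mL=-1386/1037, mR=-876/1037; mL+mR=-2262/1037 → advance -1; mR−mL=30/61 → turn +1·90°
n=4: pose=(2,6,S); sL=3, sR=15/8; mL=-63/16, mR=-39/16; mL+mR=-51/8 → advance -1; mR−mL=3/2 → turn +1·90°
n=5: pose=(2,7,E); sL=12/13, sR=60/37; mL=-834/481, mR=-612/481; mL+mR=-1446/481 → advance -1; mR−mL=6/13 → turn +1·90°
n=6: pose=(1,7,N); sL=30/53, sR=2/3; mL=-143/159, mR=-98/159; mL+mR=-241/159 → advance -1; mR−mL=15/53 → turn +1·90°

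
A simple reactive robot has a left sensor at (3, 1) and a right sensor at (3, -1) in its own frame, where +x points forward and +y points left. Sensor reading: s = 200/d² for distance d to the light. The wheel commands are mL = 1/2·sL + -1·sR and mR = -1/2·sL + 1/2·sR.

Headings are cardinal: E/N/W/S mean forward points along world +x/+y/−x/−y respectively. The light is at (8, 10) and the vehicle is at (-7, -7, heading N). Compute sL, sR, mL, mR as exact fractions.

left sensor world pos  = (-8, -4); dL² = 452
right sensor world pos = (-6, -4); dR² = 392
sL = 200/452 = 50/113
sR = 200/392 = 25/49
mL = 1/2·sL + -1·sR = -1600/5537
mR = -1/2·sL + 1/2·sR = 375/11074

50/113 25/49 -1600/5537 375/11074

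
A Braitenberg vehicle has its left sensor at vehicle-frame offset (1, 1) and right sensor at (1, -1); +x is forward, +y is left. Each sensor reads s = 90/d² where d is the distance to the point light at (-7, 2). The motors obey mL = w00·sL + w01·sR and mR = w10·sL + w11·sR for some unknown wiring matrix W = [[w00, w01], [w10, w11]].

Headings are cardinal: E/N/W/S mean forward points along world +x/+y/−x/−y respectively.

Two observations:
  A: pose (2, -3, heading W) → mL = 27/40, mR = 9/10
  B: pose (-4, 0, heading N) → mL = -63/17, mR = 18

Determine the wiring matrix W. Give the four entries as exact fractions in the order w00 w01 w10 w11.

-1/2 1 1 0

obs A: pose=(2,-3,W) → sL=9/10, sR=9/8, mL=27/40, mR=9/10
obs B: pose=(-4,0,N) → sL=18, sR=90/17, mL=-63/17, mR=18
sensor matrix S = [[9/10, 9/8], [18, 90/17]]; det S = -1053/68
solve [mL_A; mL_B] = S·[w00; w01] and [mR_A; mR_B] = S·[w10; w11]:
  w00 = -1/2, w01 = 1, w10 = 1, w11 = 0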